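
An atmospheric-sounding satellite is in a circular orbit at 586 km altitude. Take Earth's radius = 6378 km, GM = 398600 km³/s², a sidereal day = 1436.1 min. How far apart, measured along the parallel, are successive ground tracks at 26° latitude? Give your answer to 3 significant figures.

2420 km

Semi-major axis a = 6378 + 586 = 6964 km. Period T = 2π√(a³/μ) = 2π√(6964³/398600) = 5783.6 s = 96.39 min.
Node shift per orbit = (5783.6/86166) × 360° = 24.16°.
Equatorial spacing = 24.16 × 111.3 km/° = 2690 km.
At 26° latitude, spacing = 2690 × cos(26°) = 2418 km.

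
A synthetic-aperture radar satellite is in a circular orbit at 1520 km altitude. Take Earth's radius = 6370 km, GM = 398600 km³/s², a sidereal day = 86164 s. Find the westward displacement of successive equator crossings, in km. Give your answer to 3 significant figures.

Semi-major axis a = 6370 + 1520 = 7890 km. Period T = 2π√(a³/μ) = 2π√(7890³/398600) = 6974.7 s = 116.25 min.
During one orbit Earth rotates (6974.7 / 86164) × 360° = 29.14°.
At the equator that is 29.14° × (2π·6370/360) km/° = 29.14 × 111.2 = 3240 km.

3240 km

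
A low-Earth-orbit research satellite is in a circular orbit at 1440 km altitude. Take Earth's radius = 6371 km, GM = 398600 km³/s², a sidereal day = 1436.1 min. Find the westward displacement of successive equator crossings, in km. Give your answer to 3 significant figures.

3190 km

Semi-major axis a = 6371 + 1440 = 7811 km. Period T = 2π√(a³/μ) = 2π√(7811³/398600) = 6870.2 s = 114.50 min.
During one orbit Earth rotates (6870.2 / 86166) × 360° = 28.70°.
At the equator that is 28.70° × (2π·6371/360) km/° = 28.70 × 111.2 = 3192 km.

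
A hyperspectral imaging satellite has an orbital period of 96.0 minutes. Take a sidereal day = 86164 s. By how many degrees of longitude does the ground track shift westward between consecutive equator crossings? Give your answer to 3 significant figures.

T = 96.0 min = 5760.0 s.
During one orbit Earth rotates (5760.0 / 86164) × 360° = 24.07°.

24.1°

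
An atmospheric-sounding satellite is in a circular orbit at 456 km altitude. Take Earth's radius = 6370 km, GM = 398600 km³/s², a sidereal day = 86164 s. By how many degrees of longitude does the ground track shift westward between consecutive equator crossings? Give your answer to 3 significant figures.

Semi-major axis a = 6370 + 456 = 6826 km. Period T = 2π√(a³/μ) = 2π√(6826³/398600) = 5612.6 s = 93.54 min.
During one orbit Earth rotates (5612.6 / 86164) × 360° = 23.45°.

23.4°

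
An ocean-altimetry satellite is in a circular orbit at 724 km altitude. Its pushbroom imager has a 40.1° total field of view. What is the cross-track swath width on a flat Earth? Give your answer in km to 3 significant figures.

Half-angle = 40.1°/2 = 20.05°.
Swath width ≈ 2h·tan(θ/2) = 2 × 724 × tan(20.05°) = 528.5 km.

528 km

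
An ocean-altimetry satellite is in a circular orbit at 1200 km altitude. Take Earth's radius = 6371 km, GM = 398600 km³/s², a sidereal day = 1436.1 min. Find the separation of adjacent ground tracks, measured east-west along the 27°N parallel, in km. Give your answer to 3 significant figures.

Semi-major axis a = 6371 + 1200 = 7571 km. Period T = 2π√(a³/μ) = 2π√(7571³/398600) = 6556.0 s = 109.27 min.
Node shift per orbit = (6556.0/86166) × 360° = 27.39°.
Equatorial spacing = 27.39 × 111.2 km/° = 3046 km.
At 27° latitude, spacing = 3046 × cos(27°) = 2714 km.

2710 km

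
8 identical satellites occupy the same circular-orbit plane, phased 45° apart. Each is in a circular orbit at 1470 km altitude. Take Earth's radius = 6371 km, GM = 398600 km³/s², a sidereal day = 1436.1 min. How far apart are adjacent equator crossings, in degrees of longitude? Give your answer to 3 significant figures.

3.61°

Semi-major axis a = 6371 + 1470 = 7841 km. Period T = 2π√(a³/μ) = 2π√(7841³/398600) = 6909.8 s = 115.16 min.
Single-satellite node shift = (6909.8/86166) × 360° = 28.87°.
With 8 satellites evenly phased, successive equator crossings are 28.87/8 = 3.609° apart.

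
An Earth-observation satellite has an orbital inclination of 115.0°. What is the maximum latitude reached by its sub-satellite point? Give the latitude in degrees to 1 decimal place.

Retrograde orbit: the ground track reaches ±(180° − i) = ±(180 − 115.0) = ±65.0°.

65.0°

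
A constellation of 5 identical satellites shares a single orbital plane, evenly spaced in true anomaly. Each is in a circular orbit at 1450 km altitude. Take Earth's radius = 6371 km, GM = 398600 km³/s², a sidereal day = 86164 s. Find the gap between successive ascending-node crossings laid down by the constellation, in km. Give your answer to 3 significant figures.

Semi-major axis a = 6371 + 1450 = 7821 km. Period T = 2π√(a³/μ) = 2π√(7821³/398600) = 6883.4 s = 114.72 min.
Single-satellite node shift = (6883.4/86164) × 360° = 28.76°.
With 5 satellites evenly phased, successive equator crossings are 28.76/5 = 5.752° apart.
That is 5.752 × 111.2 = 640 km at the equator.

640 km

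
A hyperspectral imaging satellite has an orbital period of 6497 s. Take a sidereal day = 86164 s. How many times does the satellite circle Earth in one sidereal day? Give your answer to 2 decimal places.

13.26

Orbits per sidereal day = 86164 / 6497.0 = 13.262.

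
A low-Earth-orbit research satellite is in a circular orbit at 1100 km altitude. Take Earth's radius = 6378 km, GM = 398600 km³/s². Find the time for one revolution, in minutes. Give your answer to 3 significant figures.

Semi-major axis a = 6378 + 1100 = 7478 km. Period T = 2π√(a³/μ) = 2π√(7478³/398600) = 6435.6 s = 107.26 min.

107 min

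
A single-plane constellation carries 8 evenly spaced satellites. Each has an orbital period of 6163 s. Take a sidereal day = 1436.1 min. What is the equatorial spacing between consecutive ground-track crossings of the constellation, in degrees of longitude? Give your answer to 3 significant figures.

Single-satellite node shift = (6163.0/86166) × 360° = 25.75°.
With 8 satellites evenly phased, successive equator crossings are 25.75/8 = 3.219° apart.

3.22°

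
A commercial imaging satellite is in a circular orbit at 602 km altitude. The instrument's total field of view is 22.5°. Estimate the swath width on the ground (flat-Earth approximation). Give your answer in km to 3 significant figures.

239 km

Half-angle = 22.5°/2 = 11.25°.
Swath width ≈ 2h·tan(θ/2) = 2 × 602 × tan(11.25°) = 239.5 km.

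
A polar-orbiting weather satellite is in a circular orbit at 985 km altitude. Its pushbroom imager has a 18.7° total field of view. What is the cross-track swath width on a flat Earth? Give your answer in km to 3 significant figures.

Half-angle = 18.7°/2 = 9.35°.
Swath width ≈ 2h·tan(θ/2) = 2 × 985 × tan(9.35°) = 324.4 km.

324 km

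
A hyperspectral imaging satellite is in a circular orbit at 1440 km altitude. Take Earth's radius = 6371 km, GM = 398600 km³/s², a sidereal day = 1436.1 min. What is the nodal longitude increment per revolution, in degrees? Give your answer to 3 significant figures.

28.7°

Semi-major axis a = 6371 + 1440 = 7811 km. Period T = 2π√(a³/μ) = 2π√(7811³/398600) = 6870.2 s = 114.50 min.
During one orbit Earth rotates (6870.2 / 86166) × 360° = 28.70°.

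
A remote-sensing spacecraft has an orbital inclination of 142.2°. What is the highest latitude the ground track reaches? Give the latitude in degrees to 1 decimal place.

Retrograde orbit: the ground track reaches ±(180° − i) = ±(180 − 142.2) = ±37.8°.

37.8°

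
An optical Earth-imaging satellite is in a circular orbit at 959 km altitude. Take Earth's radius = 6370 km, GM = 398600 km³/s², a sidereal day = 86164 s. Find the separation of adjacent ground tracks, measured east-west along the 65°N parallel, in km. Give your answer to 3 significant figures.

Semi-major axis a = 6370 + 959 = 7329 km. Period T = 2π√(a³/μ) = 2π√(7329³/398600) = 6244.2 s = 104.07 min.
Node shift per orbit = (6244.2/86164) × 360° = 26.09°.
Equatorial spacing = 26.09 × 111.2 km/° = 2900 km.
At 65° latitude, spacing = 2900 × cos(65°) = 1226 km.

1230 km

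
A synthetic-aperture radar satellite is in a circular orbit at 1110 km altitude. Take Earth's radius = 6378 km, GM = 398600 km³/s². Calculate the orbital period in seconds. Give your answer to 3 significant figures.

6450 seconds

Semi-major axis a = 6378 + 1110 = 7488 km. Period T = 2π√(a³/μ) = 2π√(7488³/398600) = 6448.5 s = 107.48 min.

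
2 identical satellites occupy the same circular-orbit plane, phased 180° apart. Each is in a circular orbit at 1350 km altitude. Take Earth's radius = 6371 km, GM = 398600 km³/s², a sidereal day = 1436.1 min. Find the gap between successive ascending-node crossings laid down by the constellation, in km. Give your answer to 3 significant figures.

Semi-major axis a = 6371 + 1350 = 7721 km. Period T = 2π√(a³/μ) = 2π√(7721³/398600) = 6751.8 s = 112.53 min.
Single-satellite node shift = (6751.8/86166) × 360° = 28.21°.
With 2 satellites evenly phased, successive equator crossings are 28.21/2 = 14.105° apart.
That is 14.105 × 111.2 = 1568 km at the equator.

1570 km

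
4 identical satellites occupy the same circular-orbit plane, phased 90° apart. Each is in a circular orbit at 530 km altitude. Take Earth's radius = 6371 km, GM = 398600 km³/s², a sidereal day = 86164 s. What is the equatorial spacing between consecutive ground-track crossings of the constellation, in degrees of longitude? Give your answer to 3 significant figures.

5.96°

Semi-major axis a = 6371 + 530 = 6901 km. Period T = 2π√(a³/μ) = 2π√(6901³/398600) = 5705.3 s = 95.09 min.
Single-satellite node shift = (5705.3/86164) × 360° = 23.84°.
With 4 satellites evenly phased, successive equator crossings are 23.84/4 = 5.959° apart.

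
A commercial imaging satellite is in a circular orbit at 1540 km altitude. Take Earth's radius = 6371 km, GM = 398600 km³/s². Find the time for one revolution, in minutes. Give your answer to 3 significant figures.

Semi-major axis a = 6371 + 1540 = 7911 km. Period T = 2π√(a³/μ) = 2π√(7911³/398600) = 7002.6 s = 116.71 min.

117 min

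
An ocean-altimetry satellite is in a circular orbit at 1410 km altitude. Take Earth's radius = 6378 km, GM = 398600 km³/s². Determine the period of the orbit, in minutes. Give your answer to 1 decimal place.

Semi-major axis a = 6378 + 1410 = 7788 km. Period T = 2π√(a³/μ) = 2π√(7788³/398600) = 6839.9 s = 114.00 min.

114.0 min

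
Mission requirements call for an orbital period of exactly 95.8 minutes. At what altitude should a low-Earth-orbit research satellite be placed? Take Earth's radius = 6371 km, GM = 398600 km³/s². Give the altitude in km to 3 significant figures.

564 km

T = 95.8 min = 5748.0 s.
From T = 2π√(a³/μ): a = (μ T²/4π²)^(1/3) = (398600 × 5748.0² / 4π²)^(1/3) = 6935 km.
Altitude h = a − R = 6935 − 6371 = 564 km.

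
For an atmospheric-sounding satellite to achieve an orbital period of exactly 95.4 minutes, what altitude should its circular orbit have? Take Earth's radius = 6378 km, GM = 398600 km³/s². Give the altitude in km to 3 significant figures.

T = 95.4 min = 5724.0 s.
From T = 2π√(a³/μ): a = (μ T²/4π²)^(1/3) = (398600 × 5724.0² / 4π²)^(1/3) = 6916 km.
Altitude h = a − R = 6916 − 6378 = 538 km.

538 km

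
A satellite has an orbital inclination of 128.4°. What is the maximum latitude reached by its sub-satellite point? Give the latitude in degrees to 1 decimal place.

Retrograde orbit: the ground track reaches ±(180° − i) = ±(180 − 128.4) = ±51.6°.

51.6°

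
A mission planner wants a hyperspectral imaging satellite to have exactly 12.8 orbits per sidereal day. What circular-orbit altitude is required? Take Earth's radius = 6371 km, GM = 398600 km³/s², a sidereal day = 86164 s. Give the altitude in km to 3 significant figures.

1330 km

Required period T = 86164 / 12.8 = 6731.6 s.
From T = 2π√(a³/μ): a = (μ T²/4π²)^(1/3) = (398600 × 6731.6² / 4π²)^(1/3) = 7706 km.
Altitude h = a − R = 7706 − 6371 = 1335 km.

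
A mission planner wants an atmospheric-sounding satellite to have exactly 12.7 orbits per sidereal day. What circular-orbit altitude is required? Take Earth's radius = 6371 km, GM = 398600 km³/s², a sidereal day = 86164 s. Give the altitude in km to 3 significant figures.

1370 km

Required period T = 86164 / 12.7 = 6784.6 s.
From T = 2π√(a³/μ): a = (μ T²/4π²)^(1/3) = (398600 × 6784.6² / 4π²)^(1/3) = 7746 km.
Altitude h = a − R = 7746 − 6371 = 1375 km.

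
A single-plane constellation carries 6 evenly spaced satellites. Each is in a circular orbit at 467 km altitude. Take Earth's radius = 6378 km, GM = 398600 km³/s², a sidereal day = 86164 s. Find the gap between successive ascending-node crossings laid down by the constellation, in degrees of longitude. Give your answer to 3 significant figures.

Semi-major axis a = 6378 + 467 = 6845 km. Period T = 2π√(a³/μ) = 2π√(6845³/398600) = 5636.0 s = 93.93 min.
Single-satellite node shift = (5636.0/86164) × 360° = 23.55°.
With 6 satellites evenly phased, successive equator crossings are 23.55/6 = 3.925° apart.

3.92°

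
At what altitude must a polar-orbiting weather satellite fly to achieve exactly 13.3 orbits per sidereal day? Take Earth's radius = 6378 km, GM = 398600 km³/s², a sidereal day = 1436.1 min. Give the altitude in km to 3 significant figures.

1130 km

Required period T = 86166 / 13.3 = 6478.6 s.
From T = 2π√(a³/μ): a = (μ T²/4π²)^(1/3) = (398600 × 6478.6² / 4π²)^(1/3) = 7511 km.
Altitude h = a − R = 7511 − 6378 = 1133 km.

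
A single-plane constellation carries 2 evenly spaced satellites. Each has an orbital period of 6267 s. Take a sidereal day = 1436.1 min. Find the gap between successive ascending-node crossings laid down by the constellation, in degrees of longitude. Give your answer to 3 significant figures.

13.1°

Single-satellite node shift = (6267.0/86166) × 360° = 26.18°.
With 2 satellites evenly phased, successive equator crossings are 26.18/2 = 13.092° apart.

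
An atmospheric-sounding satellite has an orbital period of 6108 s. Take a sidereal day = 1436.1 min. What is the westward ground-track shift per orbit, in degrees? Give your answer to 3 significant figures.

25.5°

During one orbit Earth rotates (6108.0 / 86166) × 360° = 25.52°.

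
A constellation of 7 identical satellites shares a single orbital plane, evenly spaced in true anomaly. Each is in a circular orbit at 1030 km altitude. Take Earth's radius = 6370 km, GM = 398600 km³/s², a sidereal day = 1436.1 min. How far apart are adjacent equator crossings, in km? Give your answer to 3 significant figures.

Semi-major axis a = 6370 + 1030 = 7400 km. Period T = 2π√(a³/μ) = 2π√(7400³/398600) = 6335.2 s = 105.59 min.
Single-satellite node shift = (6335.2/86166) × 360° = 26.47°.
With 7 satellites evenly phased, successive equator crossings are 26.47/7 = 3.781° apart.
That is 3.781 × 111.2 = 420 km at the equator.

420 km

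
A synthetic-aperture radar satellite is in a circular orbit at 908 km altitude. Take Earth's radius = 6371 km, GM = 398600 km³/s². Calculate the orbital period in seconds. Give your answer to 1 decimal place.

Semi-major axis a = 6371 + 908 = 7279 km. Period T = 2π√(a³/μ) = 2π√(7279³/398600) = 6180.4 s = 103.01 min.

6180.4 seconds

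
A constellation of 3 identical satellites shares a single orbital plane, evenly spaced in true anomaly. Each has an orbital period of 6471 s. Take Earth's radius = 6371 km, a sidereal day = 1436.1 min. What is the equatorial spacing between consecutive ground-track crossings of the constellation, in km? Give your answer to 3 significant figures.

1000 km

Single-satellite node shift = (6471.0/86166) × 360° = 27.04°.
With 3 satellites evenly phased, successive equator crossings are 27.04/3 = 9.012° apart.
That is 9.012 × 111.2 = 1002 km at the equator.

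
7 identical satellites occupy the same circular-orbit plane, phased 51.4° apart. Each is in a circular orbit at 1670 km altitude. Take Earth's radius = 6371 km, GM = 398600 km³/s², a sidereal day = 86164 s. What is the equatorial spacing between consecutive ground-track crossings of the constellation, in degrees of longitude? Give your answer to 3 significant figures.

Semi-major axis a = 6371 + 1670 = 8041 km. Period T = 2π√(a³/μ) = 2π√(8041³/398600) = 7175.9 s = 119.60 min.
Single-satellite node shift = (7175.9/86164) × 360° = 29.98°.
With 7 satellites evenly phased, successive equator crossings are 29.98/7 = 4.283° apart.

4.28°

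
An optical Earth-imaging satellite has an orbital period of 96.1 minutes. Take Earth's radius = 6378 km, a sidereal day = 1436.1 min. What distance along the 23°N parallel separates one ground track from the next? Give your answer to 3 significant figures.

2470 km

T = 96.1 min = 5766.0 s.
Node shift per orbit = (5766.0/86166) × 360° = 24.09°.
Equatorial spacing = 24.09 × 111.3 km/° = 2682 km.
At 23° latitude, spacing = 2682 × cos(23°) = 2468 km.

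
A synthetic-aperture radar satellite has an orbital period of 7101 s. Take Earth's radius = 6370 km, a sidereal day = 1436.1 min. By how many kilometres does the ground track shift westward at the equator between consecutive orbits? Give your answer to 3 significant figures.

3300 km

During one orbit Earth rotates (7101.0 / 86166) × 360° = 29.67°.
At the equator that is 29.67° × (2π·6370/360) km/° = 29.67 × 111.2 = 3298 km.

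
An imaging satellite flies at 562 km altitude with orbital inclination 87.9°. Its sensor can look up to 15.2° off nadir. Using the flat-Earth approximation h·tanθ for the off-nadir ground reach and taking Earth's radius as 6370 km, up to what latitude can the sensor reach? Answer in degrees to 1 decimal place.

For a prograde orbit the ground track reaches latitude ±i = ±87.9°.
Sensor half-swath on the ground ≈ 562·tan(15.2°) = 153 km = 1.37° of latitude.
Maximum observable latitude ≈ 87.9 + 1.37 = 89.3°.

89.3°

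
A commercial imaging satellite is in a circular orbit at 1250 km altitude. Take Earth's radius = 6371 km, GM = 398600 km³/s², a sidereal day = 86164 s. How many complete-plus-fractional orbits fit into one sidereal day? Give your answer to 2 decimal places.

13.01

Semi-major axis a = 6371 + 1250 = 7621 km. Period T = 2π√(a³/μ) = 2π√(7621³/398600) = 6621.1 s = 110.35 min.
Orbits per sidereal day = 86164 / 6621.1 = 13.014.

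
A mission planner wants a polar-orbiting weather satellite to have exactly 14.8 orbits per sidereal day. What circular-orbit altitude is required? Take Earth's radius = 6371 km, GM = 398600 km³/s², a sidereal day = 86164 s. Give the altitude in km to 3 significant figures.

Required period T = 86164 / 14.8 = 5821.9 s.
From T = 2π√(a³/μ): a = (μ T²/4π²)^(1/3) = (398600 × 5821.9² / 4π²)^(1/3) = 6995 km.
Altitude h = a − R = 6995 − 6371 = 624 km.

624 km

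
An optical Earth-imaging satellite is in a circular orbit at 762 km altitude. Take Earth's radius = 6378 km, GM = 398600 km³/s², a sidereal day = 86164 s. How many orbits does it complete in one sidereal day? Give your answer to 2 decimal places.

14.35

Semi-major axis a = 6378 + 762 = 7140 km. Period T = 2π√(a³/μ) = 2π√(7140³/398600) = 6004.2 s = 100.07 min.
Orbits per sidereal day = 86164 / 6004.2 = 14.351.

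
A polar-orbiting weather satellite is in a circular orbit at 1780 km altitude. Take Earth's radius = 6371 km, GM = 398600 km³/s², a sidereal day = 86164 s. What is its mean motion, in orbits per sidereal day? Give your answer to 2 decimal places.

11.77

Semi-major axis a = 6371 + 1780 = 8151 km. Period T = 2π√(a³/μ) = 2π√(8151³/398600) = 7323.6 s = 122.06 min.
Orbits per sidereal day = 86164 / 7323.6 = 11.765.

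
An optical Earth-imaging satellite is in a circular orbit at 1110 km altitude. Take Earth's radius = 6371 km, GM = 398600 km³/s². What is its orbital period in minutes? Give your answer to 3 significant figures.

Semi-major axis a = 6371 + 1110 = 7481 km. Period T = 2π√(a³/μ) = 2π√(7481³/398600) = 6439.5 s = 107.32 min.

107 min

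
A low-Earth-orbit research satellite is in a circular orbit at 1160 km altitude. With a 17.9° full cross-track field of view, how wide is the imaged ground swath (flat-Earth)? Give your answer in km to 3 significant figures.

Half-angle = 17.9°/2 = 8.95°.
Swath width ≈ 2h·tan(θ/2) = 2 × 1160 × tan(8.95°) = 365.4 km.

365 km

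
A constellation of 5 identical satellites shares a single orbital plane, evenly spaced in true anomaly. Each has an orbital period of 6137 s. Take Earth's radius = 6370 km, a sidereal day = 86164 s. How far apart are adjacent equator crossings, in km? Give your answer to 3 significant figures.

Single-satellite node shift = (6137.0/86164) × 360° = 25.64°.
With 5 satellites evenly phased, successive equator crossings are 25.64/5 = 5.128° apart.
That is 5.128 × 111.2 = 570 km at the equator.

570 km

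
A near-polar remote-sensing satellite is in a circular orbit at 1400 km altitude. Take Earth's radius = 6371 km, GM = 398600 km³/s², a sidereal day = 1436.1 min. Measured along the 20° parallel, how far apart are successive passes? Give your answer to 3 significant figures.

2980 km

Semi-major axis a = 6371 + 1400 = 7771 km. Period T = 2π√(a³/μ) = 2π√(7771³/398600) = 6817.5 s = 113.63 min.
Node shift per orbit = (6817.5/86166) × 360° = 28.48°.
Equatorial spacing = 28.48 × 111.2 km/° = 3167 km.
At 20° latitude, spacing = 3167 × cos(20°) = 2976 km.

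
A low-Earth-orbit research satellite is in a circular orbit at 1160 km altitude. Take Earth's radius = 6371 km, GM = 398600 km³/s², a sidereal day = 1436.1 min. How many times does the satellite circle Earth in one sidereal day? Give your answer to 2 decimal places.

13.25

Semi-major axis a = 6371 + 1160 = 7531 km. Period T = 2π√(a³/μ) = 2π√(7531³/398600) = 6504.1 s = 108.40 min.
Orbits per sidereal day = 86166 / 6504.1 = 13.248.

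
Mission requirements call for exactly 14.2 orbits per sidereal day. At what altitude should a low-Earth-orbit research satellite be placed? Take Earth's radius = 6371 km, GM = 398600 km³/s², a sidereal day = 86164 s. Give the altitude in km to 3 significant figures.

Required period T = 86164 / 14.2 = 6067.9 s.
From T = 2π√(a³/μ): a = (μ T²/4π²)^(1/3) = (398600 × 6067.9² / 4π²)^(1/3) = 7190 km.
Altitude h = a − R = 7190 − 6371 = 819 km.

819 km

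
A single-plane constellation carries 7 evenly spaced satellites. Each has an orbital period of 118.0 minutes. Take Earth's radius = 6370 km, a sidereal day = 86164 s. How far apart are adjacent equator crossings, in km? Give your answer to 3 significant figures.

470 km

T = 118.0 min = 7080.0 s.
Single-satellite node shift = (7080.0/86164) × 360° = 29.58°.
With 7 satellites evenly phased, successive equator crossings are 29.58/7 = 4.226° apart.
That is 4.226 × 111.2 = 470 km at the equator.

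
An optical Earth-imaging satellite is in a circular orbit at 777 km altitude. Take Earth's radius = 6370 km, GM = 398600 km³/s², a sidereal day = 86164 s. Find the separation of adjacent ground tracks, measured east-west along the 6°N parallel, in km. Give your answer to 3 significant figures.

Semi-major axis a = 6370 + 777 = 7147 km. Period T = 2π√(a³/μ) = 2π√(7147³/398600) = 6013.1 s = 100.22 min.
Node shift per orbit = (6013.1/86164) × 360° = 25.12°.
Equatorial spacing = 25.12 × 111.2 km/° = 2793 km.
At 6° latitude, spacing = 2793 × cos(6°) = 2778 km.

2780 km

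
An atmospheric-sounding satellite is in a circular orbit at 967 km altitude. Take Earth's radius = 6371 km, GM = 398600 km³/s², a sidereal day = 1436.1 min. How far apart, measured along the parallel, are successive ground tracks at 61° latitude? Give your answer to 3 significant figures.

1410 km

Semi-major axis a = 6371 + 967 = 7338 km. Period T = 2π√(a³/μ) = 2π√(7338³/398600) = 6255.7 s = 104.26 min.
Node shift per orbit = (6255.7/86166) × 360° = 26.14°.
Equatorial spacing = 26.14 × 111.2 km/° = 2906 km.
At 61° latitude, spacing = 2906 × cos(61°) = 1409 km.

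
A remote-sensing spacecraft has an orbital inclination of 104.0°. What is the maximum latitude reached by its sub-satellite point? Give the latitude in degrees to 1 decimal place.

Retrograde orbit: the ground track reaches ±(180° − i) = ±(180 − 104.0) = ±76.0°.

76.0°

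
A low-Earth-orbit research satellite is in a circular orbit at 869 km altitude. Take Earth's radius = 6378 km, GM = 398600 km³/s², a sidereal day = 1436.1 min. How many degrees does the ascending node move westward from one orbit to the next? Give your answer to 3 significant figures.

Semi-major axis a = 6378 + 869 = 7247 km. Period T = 2π√(a³/μ) = 2π√(7247³/398600) = 6139.7 s = 102.33 min.
During one orbit Earth rotates (6139.7 / 86166) × 360° = 25.65°.

25.7°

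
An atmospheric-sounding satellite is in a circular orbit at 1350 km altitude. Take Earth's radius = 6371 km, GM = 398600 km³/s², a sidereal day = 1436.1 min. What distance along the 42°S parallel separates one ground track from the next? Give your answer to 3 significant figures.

Semi-major axis a = 6371 + 1350 = 7721 km. Period T = 2π√(a³/μ) = 2π√(7721³/398600) = 6751.8 s = 112.53 min.
Node shift per orbit = (6751.8/86166) × 360° = 28.21°.
Equatorial spacing = 28.21 × 111.2 km/° = 3137 km.
At 42° latitude, spacing = 3137 × cos(42°) = 2331 km.

2330 km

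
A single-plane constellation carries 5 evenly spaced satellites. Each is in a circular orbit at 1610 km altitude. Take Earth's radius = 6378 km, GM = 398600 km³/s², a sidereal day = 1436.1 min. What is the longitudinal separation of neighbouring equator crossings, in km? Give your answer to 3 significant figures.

661 km

Semi-major axis a = 6378 + 1610 = 7988 km. Period T = 2π√(a³/μ) = 2π√(7988³/398600) = 7105.1 s = 118.42 min.
Single-satellite node shift = (7105.1/86166) × 360° = 29.68°.
With 5 satellites evenly phased, successive equator crossings are 29.68/5 = 5.937° apart.
That is 5.937 × 111.3 = 661 km at the equator.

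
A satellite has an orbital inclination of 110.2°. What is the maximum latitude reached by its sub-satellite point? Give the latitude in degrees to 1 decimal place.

69.8°

Retrograde orbit: the ground track reaches ±(180° − i) = ±(180 − 110.2) = ±69.8°.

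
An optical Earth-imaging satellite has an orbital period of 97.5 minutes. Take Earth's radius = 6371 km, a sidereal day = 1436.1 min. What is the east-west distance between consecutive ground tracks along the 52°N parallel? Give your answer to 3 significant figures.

1670 km

T = 97.5 min = 5850.0 s.
Node shift per orbit = (5850.0/86166) × 360° = 24.44°.
Equatorial spacing = 24.44 × 111.2 km/° = 2718 km.
At 52° latitude, spacing = 2718 × cos(52°) = 1673 km.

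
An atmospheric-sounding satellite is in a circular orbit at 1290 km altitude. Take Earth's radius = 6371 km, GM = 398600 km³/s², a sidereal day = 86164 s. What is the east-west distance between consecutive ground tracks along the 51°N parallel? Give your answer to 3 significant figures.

1950 km

Semi-major axis a = 6371 + 1290 = 7661 km. Period T = 2π√(a³/μ) = 2π√(7661³/398600) = 6673.3 s = 111.22 min.
Node shift per orbit = (6673.3/86164) × 360° = 27.88°.
Equatorial spacing = 27.88 × 111.2 km/° = 3100 km.
At 51° latitude, spacing = 3100 × cos(51°) = 1951 km.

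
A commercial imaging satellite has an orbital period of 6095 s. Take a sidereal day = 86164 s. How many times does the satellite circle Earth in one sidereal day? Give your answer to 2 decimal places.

14.14

Orbits per sidereal day = 86164 / 6095.0 = 14.137.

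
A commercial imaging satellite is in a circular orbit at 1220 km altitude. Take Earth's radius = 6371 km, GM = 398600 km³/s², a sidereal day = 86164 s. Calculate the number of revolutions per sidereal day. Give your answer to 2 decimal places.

Semi-major axis a = 6371 + 1220 = 7591 km. Period T = 2π√(a³/μ) = 2π√(7591³/398600) = 6582.0 s = 109.70 min.
Orbits per sidereal day = 86164 / 6582.0 = 13.091.

13.09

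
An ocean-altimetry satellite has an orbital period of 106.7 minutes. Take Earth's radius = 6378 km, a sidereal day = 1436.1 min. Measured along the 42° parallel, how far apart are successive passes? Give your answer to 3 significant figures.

2210 km

T = 106.7 min = 6402.0 s.
Node shift per orbit = (6402.0/86166) × 360° = 26.75°.
Equatorial spacing = 26.75 × 111.3 km/° = 2977 km.
At 42° latitude, spacing = 2977 × cos(42°) = 2213 km.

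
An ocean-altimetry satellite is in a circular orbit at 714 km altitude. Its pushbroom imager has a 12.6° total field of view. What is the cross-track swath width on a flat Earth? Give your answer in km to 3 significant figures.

158 km

Half-angle = 12.6°/2 = 6.3°.
Swath width ≈ 2h·tan(θ/2) = 2 × 714 × tan(6.3°) = 157.7 km.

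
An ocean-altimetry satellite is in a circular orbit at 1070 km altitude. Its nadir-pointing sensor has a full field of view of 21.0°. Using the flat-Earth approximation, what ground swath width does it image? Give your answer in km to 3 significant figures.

397 km

Half-angle = 21.0°/2 = 10.5°.
Swath width ≈ 2h·tan(θ/2) = 2 × 1070 × tan(10.5°) = 396.6 km.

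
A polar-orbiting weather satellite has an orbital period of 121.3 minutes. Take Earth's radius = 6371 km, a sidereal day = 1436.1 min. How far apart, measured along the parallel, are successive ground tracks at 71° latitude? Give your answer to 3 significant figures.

1100 km

T = 121.3 min = 7278.0 s.
Node shift per orbit = (7278.0/86166) × 360° = 30.41°.
Equatorial spacing = 30.41 × 111.2 km/° = 3381 km.
At 71° latitude, spacing = 3381 × cos(71°) = 1101 km.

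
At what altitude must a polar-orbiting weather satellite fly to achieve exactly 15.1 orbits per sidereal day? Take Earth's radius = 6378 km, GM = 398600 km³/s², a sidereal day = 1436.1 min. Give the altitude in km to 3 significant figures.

Required period T = 86166 / 15.1 = 5706.4 s.
From T = 2π√(a³/μ): a = (μ T²/4π²)^(1/3) = (398600 × 5706.4² / 4π²)^(1/3) = 6902 km.
Altitude h = a − R = 6902 − 6378 = 524 km.

524 km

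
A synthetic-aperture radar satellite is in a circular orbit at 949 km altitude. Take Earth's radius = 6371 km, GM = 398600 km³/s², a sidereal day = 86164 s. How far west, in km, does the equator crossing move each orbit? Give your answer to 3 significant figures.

2900 km

Semi-major axis a = 6371 + 949 = 7320 km. Period T = 2π√(a³/μ) = 2π√(7320³/398600) = 6232.7 s = 103.88 min.
During one orbit Earth rotates (6232.7 / 86164) × 360° = 26.04°.
At the equator that is 26.04° × (2π·6371/360) km/° = 26.04 × 111.2 = 2896 km.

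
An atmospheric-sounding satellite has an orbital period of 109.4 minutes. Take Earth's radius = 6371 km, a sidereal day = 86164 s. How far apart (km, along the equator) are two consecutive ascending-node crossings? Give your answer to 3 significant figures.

T = 109.4 min = 6564.0 s.
During one orbit Earth rotates (6564.0 / 86164) × 360° = 27.42°.
At the equator that is 27.42° × (2π·6371/360) km/° = 27.42 × 111.2 = 3050 km.

3050 km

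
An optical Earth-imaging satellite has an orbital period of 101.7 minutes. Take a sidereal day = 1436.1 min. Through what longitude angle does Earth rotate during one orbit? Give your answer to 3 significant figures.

T = 101.7 min = 6102.0 s.
During one orbit Earth rotates (6102.0 / 86166) × 360° = 25.49°.

25.5°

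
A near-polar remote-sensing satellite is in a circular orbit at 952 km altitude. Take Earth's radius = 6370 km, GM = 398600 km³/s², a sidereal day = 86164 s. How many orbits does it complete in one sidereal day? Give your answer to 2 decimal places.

Semi-major axis a = 6370 + 952 = 7322 km. Period T = 2π√(a³/μ) = 2π√(7322³/398600) = 6235.3 s = 103.92 min.
Orbits per sidereal day = 86164 / 6235.3 = 13.819.

13.82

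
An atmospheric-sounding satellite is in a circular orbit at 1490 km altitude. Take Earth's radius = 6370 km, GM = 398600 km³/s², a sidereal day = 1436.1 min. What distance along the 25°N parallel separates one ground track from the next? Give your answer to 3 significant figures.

2920 km

Semi-major axis a = 6370 + 1490 = 7860 km. Period T = 2π√(a³/μ) = 2π√(7860³/398600) = 6935.0 s = 115.58 min.
Node shift per orbit = (6935.0/86166) × 360° = 28.97°.
Equatorial spacing = 28.97 × 111.2 km/° = 3221 km.
At 25° latitude, spacing = 3221 × cos(25°) = 2919 km.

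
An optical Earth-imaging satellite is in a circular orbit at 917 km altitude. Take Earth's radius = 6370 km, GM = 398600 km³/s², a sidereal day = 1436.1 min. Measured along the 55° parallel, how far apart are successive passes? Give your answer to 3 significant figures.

Semi-major axis a = 6370 + 917 = 7287 km. Period T = 2π√(a³/μ) = 2π√(7287³/398600) = 6190.6 s = 103.18 min.
Node shift per orbit = (6190.6/86166) × 360° = 25.86°.
Equatorial spacing = 25.86 × 111.2 km/° = 2876 km.
At 55° latitude, spacing = 2876 × cos(55°) = 1649 km.

1650 km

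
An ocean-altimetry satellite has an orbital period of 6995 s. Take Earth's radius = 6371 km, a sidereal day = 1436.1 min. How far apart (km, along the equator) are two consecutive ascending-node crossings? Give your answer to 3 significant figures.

3250 km

During one orbit Earth rotates (6995.0 / 86166) × 360° = 29.22°.
At the equator that is 29.22° × (2π·6371/360) km/° = 29.22 × 111.2 = 3250 km.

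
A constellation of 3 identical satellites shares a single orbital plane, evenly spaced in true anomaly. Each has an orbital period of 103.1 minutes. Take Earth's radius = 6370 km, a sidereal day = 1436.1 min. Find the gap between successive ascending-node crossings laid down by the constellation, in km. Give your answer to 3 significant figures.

958 km

T = 103.1 min = 6186.0 s.
Single-satellite node shift = (6186.0/86166) × 360° = 25.84°.
With 3 satellites evenly phased, successive equator crossings are 25.84/3 = 8.615° apart.
That is 8.615 × 111.2 = 958 km at the equator.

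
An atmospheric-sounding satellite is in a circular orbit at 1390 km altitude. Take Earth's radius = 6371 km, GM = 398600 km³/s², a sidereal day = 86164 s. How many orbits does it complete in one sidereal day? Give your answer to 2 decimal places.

Semi-major axis a = 6371 + 1390 = 7761 km. Period T = 2π√(a³/μ) = 2π√(7761³/398600) = 6804.4 s = 113.41 min.
Orbits per sidereal day = 86164 / 6804.4 = 12.663.

12.66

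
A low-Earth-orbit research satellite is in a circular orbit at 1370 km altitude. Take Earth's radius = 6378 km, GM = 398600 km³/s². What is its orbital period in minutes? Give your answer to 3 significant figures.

Semi-major axis a = 6378 + 1370 = 7748 km. Period T = 2π√(a³/μ) = 2π√(7748³/398600) = 6787.3 s = 113.12 min.

113 min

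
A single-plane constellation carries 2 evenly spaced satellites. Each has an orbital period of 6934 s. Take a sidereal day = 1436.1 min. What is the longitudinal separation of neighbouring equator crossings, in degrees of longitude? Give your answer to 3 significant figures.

14.5°

Single-satellite node shift = (6934.0/86166) × 360° = 28.97°.
With 2 satellites evenly phased, successive equator crossings are 28.97/2 = 14.485° apart.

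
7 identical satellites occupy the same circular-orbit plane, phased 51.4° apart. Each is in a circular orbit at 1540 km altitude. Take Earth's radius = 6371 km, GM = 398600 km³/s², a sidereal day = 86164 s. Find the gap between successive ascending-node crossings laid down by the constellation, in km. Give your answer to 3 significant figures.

465 km

Semi-major axis a = 6371 + 1540 = 7911 km. Period T = 2π√(a³/μ) = 2π√(7911³/398600) = 7002.6 s = 116.71 min.
Single-satellite node shift = (7002.6/86164) × 360° = 29.26°.
With 7 satellites evenly phased, successive equator crossings are 29.26/7 = 4.180° apart.
That is 4.180 × 111.2 = 465 km at the equator.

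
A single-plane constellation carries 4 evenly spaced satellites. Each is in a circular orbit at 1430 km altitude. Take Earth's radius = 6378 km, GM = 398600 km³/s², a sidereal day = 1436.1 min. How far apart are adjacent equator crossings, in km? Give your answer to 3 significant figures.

798 km

Semi-major axis a = 6378 + 1430 = 7808 km. Period T = 2π√(a³/μ) = 2π√(7808³/398600) = 6866.3 s = 114.44 min.
Single-satellite node shift = (6866.3/86166) × 360° = 28.69°.
With 4 satellites evenly phased, successive equator crossings are 28.69/4 = 7.172° apart.
That is 7.172 × 111.3 = 798 km at the equator.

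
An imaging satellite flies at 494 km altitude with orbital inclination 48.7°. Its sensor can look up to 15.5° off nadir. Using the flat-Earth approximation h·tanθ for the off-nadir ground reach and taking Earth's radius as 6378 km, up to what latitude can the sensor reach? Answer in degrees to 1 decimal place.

For a prograde orbit the ground track reaches latitude ±i = ±48.7°.
Sensor half-swath on the ground ≈ 494·tan(15.5°) = 137 km = 1.23° of latitude.
Maximum observable latitude ≈ 48.7 + 1.23 = 49.9°.

49.9°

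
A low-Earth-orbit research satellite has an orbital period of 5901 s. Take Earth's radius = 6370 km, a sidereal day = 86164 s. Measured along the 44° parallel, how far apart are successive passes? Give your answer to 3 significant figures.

1970 km

Node shift per orbit = (5901.0/86164) × 360° = 24.65°.
Equatorial spacing = 24.65 × 111.2 km/° = 2741 km.
At 44° latitude, spacing = 2741 × cos(44°) = 1972 km.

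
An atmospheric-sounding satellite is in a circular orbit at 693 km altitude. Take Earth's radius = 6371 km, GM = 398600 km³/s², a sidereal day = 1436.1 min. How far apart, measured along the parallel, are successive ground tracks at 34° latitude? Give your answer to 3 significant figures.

2280 km

Semi-major axis a = 6371 + 693 = 7064 km. Period T = 2π√(a³/μ) = 2π√(7064³/398600) = 5908.6 s = 98.48 min.
Node shift per orbit = (5908.6/86166) × 360° = 24.69°.
Equatorial spacing = 24.69 × 111.2 km/° = 2745 km.
At 34° latitude, spacing = 2745 × cos(34°) = 2276 km.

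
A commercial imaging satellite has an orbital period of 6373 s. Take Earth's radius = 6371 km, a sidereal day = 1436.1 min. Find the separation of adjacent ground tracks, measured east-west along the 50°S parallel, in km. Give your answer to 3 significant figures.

Node shift per orbit = (6373.0/86166) × 360° = 26.63°.
Equatorial spacing = 26.63 × 111.2 km/° = 2961 km.
At 50° latitude, spacing = 2961 × cos(50°) = 1903 km.

1900 km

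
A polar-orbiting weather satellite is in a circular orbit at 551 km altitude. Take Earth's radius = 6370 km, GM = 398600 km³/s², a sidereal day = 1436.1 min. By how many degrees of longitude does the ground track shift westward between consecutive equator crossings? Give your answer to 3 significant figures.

Semi-major axis a = 6370 + 551 = 6921 km. Period T = 2π√(a³/μ) = 2π√(6921³/398600) = 5730.1 s = 95.50 min.
During one orbit Earth rotates (5730.1 / 86166) × 360° = 23.94°.

23.9°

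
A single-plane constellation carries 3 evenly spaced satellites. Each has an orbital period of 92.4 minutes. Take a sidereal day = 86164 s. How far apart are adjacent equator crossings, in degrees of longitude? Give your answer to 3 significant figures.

7.72°

T = 92.4 min = 5544.0 s.
Single-satellite node shift = (5544.0/86164) × 360° = 23.16°.
With 3 satellites evenly phased, successive equator crossings are 23.16/3 = 7.721° apart.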